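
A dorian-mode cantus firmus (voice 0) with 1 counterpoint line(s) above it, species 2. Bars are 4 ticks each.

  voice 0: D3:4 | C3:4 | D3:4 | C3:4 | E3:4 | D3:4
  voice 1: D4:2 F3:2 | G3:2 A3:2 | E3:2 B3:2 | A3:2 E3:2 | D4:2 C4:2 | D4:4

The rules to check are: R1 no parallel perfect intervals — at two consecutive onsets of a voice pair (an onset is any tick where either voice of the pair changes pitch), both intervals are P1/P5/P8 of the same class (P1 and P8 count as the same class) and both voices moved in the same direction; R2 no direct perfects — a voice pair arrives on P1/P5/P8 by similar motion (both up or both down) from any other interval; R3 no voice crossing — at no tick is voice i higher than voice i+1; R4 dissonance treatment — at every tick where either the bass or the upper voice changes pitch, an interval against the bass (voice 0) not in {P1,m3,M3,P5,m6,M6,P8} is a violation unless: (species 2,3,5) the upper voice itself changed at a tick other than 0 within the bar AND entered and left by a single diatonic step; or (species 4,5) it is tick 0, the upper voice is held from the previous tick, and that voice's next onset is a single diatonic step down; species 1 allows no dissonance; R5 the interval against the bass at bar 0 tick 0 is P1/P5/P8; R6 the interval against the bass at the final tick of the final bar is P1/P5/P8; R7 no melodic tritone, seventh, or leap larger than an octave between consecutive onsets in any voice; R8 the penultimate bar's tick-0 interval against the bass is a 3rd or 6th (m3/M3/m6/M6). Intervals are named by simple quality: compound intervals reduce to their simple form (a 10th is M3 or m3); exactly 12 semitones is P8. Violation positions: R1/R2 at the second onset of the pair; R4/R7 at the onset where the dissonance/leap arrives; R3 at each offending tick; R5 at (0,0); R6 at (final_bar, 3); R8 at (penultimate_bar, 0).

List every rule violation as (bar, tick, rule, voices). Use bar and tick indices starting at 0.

(2, 0, R4, (0, 1))
(4, 0, R4, (0, 1))
(4, 0, R7, (1,))
(4, 0, R8, (0, 1))

bar 0: v0=D3 v1=D4 downbeat P8
bar 1: v0=C3 v1=G3 downbeat P5
bar 2: v0=D3 v1=E3 downbeat M2
bar 3: v0=C3 v1=A3 downbeat M6
bar 4: v0=E3 v1=D4 downbeat m7
bar 5: v0=D3 v1=D4 downbeat P8
  -> R4 @ bar 2 tick 0 v(0, 1): D3/E3 M2 untreated
  -> R4 @ bar 4 tick 0 v(0, 1): E3/D4 m7 untreated
  -> R7 @ bar 4 tick 0 v(1,): E3->D4 leap 10st
  -> R8 @ bar 4 tick 0 v(0, 1): penult m7 not 3rd/6th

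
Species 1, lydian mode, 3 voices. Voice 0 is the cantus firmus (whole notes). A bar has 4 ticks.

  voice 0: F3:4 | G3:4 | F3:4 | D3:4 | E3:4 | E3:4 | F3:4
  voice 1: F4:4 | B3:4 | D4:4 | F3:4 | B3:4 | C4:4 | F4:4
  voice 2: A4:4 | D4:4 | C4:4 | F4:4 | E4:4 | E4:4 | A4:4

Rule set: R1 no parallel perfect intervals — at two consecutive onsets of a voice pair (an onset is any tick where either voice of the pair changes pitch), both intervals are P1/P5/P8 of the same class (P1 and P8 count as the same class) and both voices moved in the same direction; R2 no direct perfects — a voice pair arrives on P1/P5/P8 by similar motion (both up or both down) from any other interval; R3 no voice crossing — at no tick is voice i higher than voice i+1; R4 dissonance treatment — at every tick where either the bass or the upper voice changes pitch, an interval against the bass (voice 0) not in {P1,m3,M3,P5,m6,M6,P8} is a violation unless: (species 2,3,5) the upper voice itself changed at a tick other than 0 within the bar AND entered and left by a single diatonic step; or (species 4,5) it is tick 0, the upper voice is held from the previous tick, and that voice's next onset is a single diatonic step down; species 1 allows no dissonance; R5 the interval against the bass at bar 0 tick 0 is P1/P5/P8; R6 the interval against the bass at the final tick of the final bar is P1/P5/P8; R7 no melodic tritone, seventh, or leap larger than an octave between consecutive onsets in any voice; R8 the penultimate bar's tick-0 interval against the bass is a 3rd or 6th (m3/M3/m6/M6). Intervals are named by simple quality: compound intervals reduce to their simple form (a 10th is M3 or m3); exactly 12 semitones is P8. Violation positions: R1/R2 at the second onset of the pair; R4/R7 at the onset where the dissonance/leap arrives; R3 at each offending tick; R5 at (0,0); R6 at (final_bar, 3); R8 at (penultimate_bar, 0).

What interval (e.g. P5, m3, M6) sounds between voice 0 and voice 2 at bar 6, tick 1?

voice 0=F3 voice 2=A4 -> M3

M3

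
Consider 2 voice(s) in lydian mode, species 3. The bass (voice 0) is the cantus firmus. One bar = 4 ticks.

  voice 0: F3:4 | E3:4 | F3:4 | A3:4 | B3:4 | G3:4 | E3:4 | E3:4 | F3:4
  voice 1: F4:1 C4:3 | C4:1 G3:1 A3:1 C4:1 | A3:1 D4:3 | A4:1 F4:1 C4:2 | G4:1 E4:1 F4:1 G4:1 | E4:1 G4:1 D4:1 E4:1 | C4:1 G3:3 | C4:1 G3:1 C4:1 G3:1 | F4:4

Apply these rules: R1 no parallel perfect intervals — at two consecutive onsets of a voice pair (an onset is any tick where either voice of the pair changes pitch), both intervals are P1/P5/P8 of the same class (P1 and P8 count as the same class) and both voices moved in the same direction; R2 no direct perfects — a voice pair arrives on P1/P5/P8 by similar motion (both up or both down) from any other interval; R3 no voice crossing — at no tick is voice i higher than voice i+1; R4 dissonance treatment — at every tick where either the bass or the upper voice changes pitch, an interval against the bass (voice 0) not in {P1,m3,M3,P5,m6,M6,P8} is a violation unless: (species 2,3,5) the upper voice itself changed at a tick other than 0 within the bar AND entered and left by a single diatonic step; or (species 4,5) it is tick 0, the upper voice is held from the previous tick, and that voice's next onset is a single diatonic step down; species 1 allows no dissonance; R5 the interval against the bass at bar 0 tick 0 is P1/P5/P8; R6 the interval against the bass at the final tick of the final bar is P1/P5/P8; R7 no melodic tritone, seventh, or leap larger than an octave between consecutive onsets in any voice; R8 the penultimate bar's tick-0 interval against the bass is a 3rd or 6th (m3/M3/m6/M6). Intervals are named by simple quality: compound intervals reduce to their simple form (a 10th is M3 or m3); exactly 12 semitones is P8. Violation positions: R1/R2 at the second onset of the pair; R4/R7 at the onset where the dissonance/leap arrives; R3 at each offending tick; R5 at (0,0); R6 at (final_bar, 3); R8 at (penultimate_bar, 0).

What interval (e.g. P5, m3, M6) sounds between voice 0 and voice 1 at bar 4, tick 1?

voice 0=B3 voice 1=E4 -> P4

P4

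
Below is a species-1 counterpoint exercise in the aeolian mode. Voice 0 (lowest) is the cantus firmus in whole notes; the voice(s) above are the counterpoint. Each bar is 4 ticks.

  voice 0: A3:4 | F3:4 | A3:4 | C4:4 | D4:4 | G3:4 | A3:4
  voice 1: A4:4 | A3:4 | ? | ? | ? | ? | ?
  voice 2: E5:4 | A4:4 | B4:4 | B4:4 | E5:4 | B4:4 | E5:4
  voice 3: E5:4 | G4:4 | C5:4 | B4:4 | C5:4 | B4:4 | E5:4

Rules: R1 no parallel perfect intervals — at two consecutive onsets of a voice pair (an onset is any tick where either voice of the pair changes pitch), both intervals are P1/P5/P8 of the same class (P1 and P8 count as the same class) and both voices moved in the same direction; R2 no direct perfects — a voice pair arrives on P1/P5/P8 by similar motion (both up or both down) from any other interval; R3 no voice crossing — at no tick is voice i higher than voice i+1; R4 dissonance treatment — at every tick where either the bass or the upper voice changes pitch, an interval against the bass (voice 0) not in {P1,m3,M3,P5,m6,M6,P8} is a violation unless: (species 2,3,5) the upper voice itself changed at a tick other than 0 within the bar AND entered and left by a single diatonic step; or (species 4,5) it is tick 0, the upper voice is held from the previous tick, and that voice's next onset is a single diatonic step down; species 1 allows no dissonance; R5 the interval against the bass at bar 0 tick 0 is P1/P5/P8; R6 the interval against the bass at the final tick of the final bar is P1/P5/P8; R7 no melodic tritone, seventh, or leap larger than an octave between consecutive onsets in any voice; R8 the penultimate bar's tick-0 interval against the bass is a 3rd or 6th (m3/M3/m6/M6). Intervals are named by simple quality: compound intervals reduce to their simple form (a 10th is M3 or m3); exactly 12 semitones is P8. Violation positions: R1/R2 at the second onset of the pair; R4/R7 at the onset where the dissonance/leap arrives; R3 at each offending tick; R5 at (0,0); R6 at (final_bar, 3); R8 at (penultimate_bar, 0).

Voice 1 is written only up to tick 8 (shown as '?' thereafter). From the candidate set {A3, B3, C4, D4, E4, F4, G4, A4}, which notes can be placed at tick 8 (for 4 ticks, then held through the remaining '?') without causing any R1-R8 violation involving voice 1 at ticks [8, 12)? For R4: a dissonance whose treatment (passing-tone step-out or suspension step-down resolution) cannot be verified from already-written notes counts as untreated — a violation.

A3: legal
B3: violates R1,R4
C4: violates R2
D4: violates R4
E4: violates R2
F4: violates R2
G4: violates R4,R7
A4: violates R2

{A3}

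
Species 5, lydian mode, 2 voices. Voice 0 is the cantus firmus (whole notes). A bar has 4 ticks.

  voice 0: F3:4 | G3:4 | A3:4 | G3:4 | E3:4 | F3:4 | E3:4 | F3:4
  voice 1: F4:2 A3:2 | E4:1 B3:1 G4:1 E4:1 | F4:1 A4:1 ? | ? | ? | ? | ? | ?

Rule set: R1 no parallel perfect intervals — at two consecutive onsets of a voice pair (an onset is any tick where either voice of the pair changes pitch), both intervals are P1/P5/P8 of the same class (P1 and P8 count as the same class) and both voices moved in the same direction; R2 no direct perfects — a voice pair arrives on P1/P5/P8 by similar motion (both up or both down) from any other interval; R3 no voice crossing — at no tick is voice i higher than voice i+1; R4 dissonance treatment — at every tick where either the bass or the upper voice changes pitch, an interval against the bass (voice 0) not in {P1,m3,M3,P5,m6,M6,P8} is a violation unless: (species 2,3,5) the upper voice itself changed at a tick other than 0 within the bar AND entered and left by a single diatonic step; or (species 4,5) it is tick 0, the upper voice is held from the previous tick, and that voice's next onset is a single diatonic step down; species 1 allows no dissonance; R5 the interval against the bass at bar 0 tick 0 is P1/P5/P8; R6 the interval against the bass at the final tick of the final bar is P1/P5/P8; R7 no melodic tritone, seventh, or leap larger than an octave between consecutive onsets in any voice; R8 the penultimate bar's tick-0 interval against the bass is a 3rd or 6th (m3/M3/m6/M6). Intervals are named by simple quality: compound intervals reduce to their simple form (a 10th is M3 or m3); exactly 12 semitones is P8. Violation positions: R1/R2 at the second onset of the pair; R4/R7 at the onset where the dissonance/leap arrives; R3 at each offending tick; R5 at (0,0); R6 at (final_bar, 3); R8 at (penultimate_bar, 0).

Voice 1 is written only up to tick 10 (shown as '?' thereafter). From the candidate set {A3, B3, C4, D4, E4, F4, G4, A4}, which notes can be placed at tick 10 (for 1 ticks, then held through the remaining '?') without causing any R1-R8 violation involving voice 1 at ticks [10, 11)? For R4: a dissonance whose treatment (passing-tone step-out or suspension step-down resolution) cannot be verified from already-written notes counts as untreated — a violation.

A3: legal
B3: violates R4,R7
C4: legal
D4: violates R4
E4: legal
F4: legal
G4: violates R4
A4: legal

{A3, A4, C4, E4, F4}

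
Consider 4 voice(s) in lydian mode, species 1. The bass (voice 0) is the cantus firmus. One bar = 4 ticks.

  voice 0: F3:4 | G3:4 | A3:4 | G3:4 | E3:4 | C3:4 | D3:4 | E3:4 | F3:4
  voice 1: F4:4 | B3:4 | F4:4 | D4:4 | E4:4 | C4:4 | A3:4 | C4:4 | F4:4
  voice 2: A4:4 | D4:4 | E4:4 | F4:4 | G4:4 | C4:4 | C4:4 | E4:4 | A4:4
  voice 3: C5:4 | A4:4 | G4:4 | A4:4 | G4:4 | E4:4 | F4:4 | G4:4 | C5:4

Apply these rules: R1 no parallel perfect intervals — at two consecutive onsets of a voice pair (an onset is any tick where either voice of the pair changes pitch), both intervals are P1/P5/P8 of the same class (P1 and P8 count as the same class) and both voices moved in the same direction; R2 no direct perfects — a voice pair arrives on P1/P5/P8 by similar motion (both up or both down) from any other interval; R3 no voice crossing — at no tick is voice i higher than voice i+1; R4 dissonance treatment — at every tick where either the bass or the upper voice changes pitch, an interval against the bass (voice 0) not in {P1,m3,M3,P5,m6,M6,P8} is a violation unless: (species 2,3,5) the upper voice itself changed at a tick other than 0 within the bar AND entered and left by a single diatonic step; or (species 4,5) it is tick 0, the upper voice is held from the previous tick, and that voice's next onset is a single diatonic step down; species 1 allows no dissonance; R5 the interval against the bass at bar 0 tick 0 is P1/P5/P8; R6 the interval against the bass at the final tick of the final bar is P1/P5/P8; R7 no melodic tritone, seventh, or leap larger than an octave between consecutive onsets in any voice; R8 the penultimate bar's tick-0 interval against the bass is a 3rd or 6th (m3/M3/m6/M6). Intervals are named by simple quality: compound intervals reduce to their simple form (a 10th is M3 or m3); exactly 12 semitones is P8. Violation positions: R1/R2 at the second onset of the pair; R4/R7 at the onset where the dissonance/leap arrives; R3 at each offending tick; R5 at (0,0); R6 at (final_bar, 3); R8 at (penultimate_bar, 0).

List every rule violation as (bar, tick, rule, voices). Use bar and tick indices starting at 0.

(0, 0, R5, (0, 2))
(1, 0, R2, (2, 3))
(1, 0, R4, (0, 3))
(1, 0, R7, (1,))
(2, 0, R1, (0, 2))
(2, 0, R3, (1, 2))
(2, 0, R4, (0, 3))
(2, 0, R7, (1,))
(2, 1, R3, (1, 2))
(2, 2, R3, (1, 2))
(2, 3, R3, (1, 2))
(3, 0, R2, (0, 1))
(3, 0, R4, (0, 2))
(3, 0, R4, (0, 3))
(5, 0, R1, (0, 1))
(5, 0, R2, (0, 2))
(5, 0, R2, (1, 2))
(6, 0, R4, (0, 2))
(7, 0, R2, (0, 2))
(7, 0, R2, (1, 3))
(7, 0, R8, (0, 2))
(8, 0, R1, (1, 3))
(8, 0, R2, (0, 1))
(8, 0, R2, (0, 3))
(8, 3, R6, (0, 2))

bar 0: v0=F3 v1=F4 v2=A4 v3=C5 downbeat P5
bar 1: v0=G3 v1=B3 v2=D4 v3=A4 downbeat M2
bar 2: v0=A3 v1=F4 v2=E4 v3=G4 downbeat m7
bar 3: v0=G3 v1=D4 v2=F4 v3=A4 downbeat M2
bar 4: v0=E3 v1=E4 v2=G4 v3=G4 downbeat m3
bar 5: v0=C3 v1=C4 v2=C4 v3=E4 downbeat M3
bar 6: v0=D3 v1=A3 v2=C4 v3=F4 downbeat m3
bar 7: v0=E3 v1=C4 v2=E4 v3=G4 downbeat m3
bar 8: v0=F3 v1=F4 v2=A4 v3=C5 downbeat P5
  -> R5 @ bar 0 tick 0 v(0, 2): opens on M3
  -> R2 @ bar 1 tick 0 v(2, 3): A4/C5 m3 -> D4/A4 P5 similar
  -> R4 @ bar 1 tick 0 v(0, 3): G3/A4 M2 untreated
  -> R7 @ bar 1 tick 0 v(1,): F4->B3 leap 6st
  -> R1 @ bar 2 tick 0 v(0, 2): G3/D4 P5 -> A3/E4 P5 similar
  -> R3 @ bar 2 tick 0 v(1, 2): F4 above E4
  -> R4 @ bar 2 tick 0 v(0, 3): A3/G4 m7 untreated
  -> R7 @ bar 2 tick 0 v(1,): B3->F4 leap 6st
  -> R3 @ bar 2 tick 1 v(1, 2): F4 above E4
  -> R3 @ bar 2 tick 2 v(1, 2): F4 above E4
  -> R3 @ bar 2 tick 3 v(1, 2): F4 above E4
  -> R2 @ bar 3 tick 0 v(0, 1): A3/F4 m6 -> G3/D4 P5 similar
  -> R4 @ bar 3 tick 0 v(0, 2): G3/F4 m7 untreated
  -> R4 @ bar 3 tick 0 v(0, 3): G3/A4 M2 untreated
  -> R1 @ bar 5 tick 0 v(0, 1): E3/E4 P8 -> C3/C4 P8 similar
  -> R2 @ bar 5 tick 0 v(0, 2): E3/G4 m3 -> C3/C4 P8 similar
  -> R2 @ bar 5 tick 0 v(1, 2): E4/G4 m3 -> C4/C4 P1 similar
  -> R4 @ bar 6 tick 0 v(0, 2): D3/C4 m7 untreated
  -> R2 @ bar 7 tick 0 v(0, 2): D3/C4 m7 -> E3/E4 P8 similar
  -> R2 @ bar 7 tick 0 v(1, 3): A3/F4 m6 -> C4/G4 P5 similar
  -> R8 @ bar 7 tick 0 v(0, 2): penult P8 not 3rd/6th
  -> R1 @ bar 8 tick 0 v(1, 3): C4/G4 P5 -> F4/C5 P5 similar
  -> R2 @ bar 8 tick 0 v(0, 1): E3/C4 m6 -> F3/F4 P8 similar
  -> R2 @ bar 8 tick 0 v(0, 3): E3/G4 m3 -> F3/C5 P5 similar
  -> R6 @ bar 8 tick 3 v(0, 2): closes on M3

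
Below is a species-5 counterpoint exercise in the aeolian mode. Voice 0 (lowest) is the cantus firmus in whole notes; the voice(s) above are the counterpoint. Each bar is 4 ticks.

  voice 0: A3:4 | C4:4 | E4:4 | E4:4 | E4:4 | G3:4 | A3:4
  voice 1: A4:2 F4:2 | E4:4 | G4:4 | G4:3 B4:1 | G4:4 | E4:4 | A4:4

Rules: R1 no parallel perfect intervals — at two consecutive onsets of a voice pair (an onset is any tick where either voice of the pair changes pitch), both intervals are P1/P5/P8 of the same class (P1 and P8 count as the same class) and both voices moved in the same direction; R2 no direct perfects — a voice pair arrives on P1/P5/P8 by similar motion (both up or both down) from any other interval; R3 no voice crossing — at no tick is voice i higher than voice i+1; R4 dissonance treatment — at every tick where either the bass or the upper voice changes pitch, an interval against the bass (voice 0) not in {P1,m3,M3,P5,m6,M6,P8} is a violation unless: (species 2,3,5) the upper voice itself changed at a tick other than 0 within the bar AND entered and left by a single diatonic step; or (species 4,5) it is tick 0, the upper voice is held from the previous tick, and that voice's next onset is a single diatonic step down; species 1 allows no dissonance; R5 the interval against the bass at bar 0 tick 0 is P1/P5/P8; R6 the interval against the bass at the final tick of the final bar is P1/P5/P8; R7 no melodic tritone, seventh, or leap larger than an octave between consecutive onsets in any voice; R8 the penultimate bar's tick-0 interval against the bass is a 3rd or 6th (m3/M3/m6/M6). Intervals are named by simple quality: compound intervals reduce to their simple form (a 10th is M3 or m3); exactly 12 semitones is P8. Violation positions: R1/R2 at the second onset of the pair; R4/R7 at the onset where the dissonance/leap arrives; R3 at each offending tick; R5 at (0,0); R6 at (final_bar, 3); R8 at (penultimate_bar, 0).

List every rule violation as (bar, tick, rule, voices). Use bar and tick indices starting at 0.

(6, 0, R2, (0, 1))

bar 0: v0=A3 v1=A4 downbeat P8
bar 1: v0=C4 v1=E4 downbeat M3
bar 2: v0=E4 v1=G4 downbeat m3
bar 3: v0=E4 v1=G4 downbeat m3
bar 4: v0=E4 v1=G4 downbeat m3
bar 5: v0=G3 v1=E4 downbeat M6
bar 6: v0=A3 v1=A4 downbeat P8
  -> R2 @ bar 6 tick 0 v(0, 1): G3/E4 M6 -> A3/A4 P8 similar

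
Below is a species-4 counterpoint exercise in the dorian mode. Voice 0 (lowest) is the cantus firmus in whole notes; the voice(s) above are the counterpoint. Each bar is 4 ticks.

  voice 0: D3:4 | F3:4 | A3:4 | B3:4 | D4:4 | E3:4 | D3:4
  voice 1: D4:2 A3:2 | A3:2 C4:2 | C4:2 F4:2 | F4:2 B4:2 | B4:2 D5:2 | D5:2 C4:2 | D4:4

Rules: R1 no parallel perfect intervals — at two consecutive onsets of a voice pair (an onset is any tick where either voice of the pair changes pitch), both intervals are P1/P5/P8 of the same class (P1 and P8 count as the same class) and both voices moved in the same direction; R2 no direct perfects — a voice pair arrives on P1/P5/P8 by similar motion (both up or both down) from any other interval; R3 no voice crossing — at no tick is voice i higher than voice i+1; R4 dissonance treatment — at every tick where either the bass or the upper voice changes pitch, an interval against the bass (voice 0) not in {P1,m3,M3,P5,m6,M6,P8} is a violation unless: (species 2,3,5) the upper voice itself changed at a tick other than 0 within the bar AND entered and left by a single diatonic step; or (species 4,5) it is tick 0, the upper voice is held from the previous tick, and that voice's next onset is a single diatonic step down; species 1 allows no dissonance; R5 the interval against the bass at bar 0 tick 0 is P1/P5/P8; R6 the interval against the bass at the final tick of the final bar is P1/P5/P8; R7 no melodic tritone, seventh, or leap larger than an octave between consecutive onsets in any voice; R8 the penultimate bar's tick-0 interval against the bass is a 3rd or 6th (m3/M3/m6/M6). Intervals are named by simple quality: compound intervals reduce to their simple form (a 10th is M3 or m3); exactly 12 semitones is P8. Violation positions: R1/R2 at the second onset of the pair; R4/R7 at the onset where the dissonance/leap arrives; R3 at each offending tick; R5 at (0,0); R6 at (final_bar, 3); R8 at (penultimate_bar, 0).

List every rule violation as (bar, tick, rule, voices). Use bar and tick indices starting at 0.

(3, 0, R4, (0, 1))
(3, 2, R7, (1,))
(5, 0, R4, (0, 1))
(5, 0, R7, (0,))
(5, 0, R8, (0, 1))
(5, 2, R7, (1,))

bar 0: v0=D3 v1=D4 downbeat P8
bar 1: v0=F3 v1=A3 downbeat M3
bar 2: v0=A3 v1=C4 downbeat m3
bar 3: v0=B3 v1=F4 downbeat TT
bar 4: v0=D4 v1=B4 downbeat M6
bar 5: v0=E3 v1=D5 downbeat m7
bar 6: v0=D3 v1=D4 downbeat P8
  -> R4 @ bar 3 tick 0 v(0, 1): B3/F4 TT untreated
  -> R7 @ bar 3 tick 2 v(1,): F4->B4 leap 6st
  -> R4 @ bar 5 tick 0 v(0, 1): E3/D5 m7 untreated
  -> R7 @ bar 5 tick 0 v(0,): D4->E3 leap 10st
  -> R8 @ bar 5 tick 0 v(0, 1): penult m7 not 3rd/6th
  -> R7 @ bar 5 tick 2 v(1,): D5->C4 leap 14st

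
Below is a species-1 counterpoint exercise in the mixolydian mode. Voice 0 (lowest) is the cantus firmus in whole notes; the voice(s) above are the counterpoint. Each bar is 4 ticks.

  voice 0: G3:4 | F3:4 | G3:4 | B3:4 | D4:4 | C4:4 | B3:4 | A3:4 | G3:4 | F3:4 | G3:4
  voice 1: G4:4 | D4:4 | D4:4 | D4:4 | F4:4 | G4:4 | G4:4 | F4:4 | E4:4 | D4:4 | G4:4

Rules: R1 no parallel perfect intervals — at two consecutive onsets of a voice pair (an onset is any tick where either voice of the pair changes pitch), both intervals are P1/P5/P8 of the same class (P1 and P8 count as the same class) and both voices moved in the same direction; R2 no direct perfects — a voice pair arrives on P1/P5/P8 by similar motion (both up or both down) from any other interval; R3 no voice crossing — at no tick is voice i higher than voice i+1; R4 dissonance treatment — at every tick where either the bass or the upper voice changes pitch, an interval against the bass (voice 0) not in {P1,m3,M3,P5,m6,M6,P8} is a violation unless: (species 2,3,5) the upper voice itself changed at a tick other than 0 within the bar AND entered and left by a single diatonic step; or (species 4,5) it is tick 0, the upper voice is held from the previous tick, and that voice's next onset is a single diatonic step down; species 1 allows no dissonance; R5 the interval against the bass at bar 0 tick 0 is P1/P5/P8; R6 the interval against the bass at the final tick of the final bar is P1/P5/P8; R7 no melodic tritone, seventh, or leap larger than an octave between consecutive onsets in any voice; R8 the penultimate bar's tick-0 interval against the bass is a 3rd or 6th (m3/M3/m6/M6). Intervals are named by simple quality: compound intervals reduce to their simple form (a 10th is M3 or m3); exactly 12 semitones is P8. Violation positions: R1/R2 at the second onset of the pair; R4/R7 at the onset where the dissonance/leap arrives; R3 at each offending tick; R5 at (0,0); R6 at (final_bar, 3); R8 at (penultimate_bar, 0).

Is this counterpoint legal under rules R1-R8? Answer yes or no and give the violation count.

No (1 violations)

bar 0: v0=G3 v1=G4 (P8)
bar 1: v0=F3 v1=D4 (M6)
bar 2: v0=G3 v1=D4 (P5)
bar 3: v0=B3 v1=D4 (m3)
bar 4: v0=D4 v1=F4 (m3)
bar 5: v0=C4 v1=G4 (P5)
bar 6: v0=B3 v1=G4 (m6)
bar 7: v0=A3 v1=F4 (m6)
bar 8: v0=G3 v1=E4 (M6)
bar 9: v0=F3 v1=D4 (M6)
bar 10: v0=G3 v1=G4 (P8)
  R2 @ bar10.0: F3/D4 M6 -> G3/G4 P8 similar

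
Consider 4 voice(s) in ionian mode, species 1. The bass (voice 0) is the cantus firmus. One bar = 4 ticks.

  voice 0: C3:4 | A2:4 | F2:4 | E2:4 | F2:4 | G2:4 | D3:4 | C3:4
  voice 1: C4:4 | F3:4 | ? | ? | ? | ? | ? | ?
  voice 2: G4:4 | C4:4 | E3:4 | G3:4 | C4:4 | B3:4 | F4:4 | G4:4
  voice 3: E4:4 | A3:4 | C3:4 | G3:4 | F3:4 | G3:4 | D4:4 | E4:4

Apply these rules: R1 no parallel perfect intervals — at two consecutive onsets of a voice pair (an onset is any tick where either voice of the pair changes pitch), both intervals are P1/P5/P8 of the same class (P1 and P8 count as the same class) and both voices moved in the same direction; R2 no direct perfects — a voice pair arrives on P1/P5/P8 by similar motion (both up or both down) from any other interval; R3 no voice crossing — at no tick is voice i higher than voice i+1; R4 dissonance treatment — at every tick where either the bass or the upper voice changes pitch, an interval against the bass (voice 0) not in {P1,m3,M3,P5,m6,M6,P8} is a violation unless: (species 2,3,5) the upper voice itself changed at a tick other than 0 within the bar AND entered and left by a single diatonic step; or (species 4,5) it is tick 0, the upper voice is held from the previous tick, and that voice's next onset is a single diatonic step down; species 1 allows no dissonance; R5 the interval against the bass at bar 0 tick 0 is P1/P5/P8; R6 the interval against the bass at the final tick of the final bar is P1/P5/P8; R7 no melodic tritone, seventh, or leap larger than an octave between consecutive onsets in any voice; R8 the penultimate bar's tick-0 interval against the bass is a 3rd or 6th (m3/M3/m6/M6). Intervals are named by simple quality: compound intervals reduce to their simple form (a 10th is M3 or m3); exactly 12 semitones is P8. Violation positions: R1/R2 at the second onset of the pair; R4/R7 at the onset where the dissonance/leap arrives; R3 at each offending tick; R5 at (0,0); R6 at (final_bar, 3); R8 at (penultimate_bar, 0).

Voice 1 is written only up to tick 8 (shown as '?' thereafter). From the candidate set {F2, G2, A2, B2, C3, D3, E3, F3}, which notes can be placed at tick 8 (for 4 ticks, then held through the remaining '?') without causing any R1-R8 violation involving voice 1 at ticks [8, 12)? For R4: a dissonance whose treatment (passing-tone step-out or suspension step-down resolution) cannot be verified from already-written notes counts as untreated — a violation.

{D3}

F2: violates R2
G2: violates R4,R7
A2: violates R1
B2: violates R4,R7
C3: violates R2
D3: legal
E3: violates R2,R4
F3: violates R3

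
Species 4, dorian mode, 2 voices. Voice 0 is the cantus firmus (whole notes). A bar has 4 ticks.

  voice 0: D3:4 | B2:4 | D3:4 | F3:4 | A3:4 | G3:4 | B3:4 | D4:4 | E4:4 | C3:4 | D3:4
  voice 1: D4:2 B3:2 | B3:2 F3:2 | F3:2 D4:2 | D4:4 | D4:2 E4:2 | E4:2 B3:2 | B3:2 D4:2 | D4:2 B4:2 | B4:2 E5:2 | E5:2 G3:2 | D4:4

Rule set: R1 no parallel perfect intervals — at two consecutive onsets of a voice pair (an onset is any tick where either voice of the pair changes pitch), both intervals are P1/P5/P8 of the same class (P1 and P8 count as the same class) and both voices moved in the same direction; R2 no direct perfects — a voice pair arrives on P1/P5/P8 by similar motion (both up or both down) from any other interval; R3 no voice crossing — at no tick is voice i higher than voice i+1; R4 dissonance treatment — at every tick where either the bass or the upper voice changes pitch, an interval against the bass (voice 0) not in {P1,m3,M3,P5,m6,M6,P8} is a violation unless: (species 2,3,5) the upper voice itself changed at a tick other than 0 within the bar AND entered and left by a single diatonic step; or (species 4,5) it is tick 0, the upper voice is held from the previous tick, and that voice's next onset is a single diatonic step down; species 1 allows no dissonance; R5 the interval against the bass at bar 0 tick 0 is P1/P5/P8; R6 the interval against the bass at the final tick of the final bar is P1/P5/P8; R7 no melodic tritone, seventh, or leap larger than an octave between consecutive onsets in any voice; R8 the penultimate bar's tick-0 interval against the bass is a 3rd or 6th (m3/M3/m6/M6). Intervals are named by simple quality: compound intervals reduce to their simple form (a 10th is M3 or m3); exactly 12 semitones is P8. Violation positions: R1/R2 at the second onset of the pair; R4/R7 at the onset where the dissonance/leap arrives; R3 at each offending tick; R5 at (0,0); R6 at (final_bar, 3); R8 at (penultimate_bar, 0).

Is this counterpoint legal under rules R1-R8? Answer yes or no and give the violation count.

bar 0: v0=D3 v1=D4 (P8)
bar 1: v0=B2 v1=B3 (P8)
bar 2: v0=D3 v1=F3 (m3)
bar 3: v0=F3 v1=D4 (M6)
bar 4: v0=A3 v1=D4 (P4)
bar 5: v0=G3 v1=E4 (M6)
bar 6: v0=B3 v1=B3 (P1)
bar 7: v0=D4 v1=D4 (P1)
bar 8: v0=E4 v1=B4 (P5)
bar 9: v0=C3 v1=E5 (M3)
bar 10: v0=D3 v1=D4 (P8)
  R4 @ bar1.2: B2/F3 TT untreated
  R7 @ bar1.2: B3->F3 leap 6st
  R4 @ bar4.0: A3/D4 P4 untreated
  R7 @ bar9.0: E4->C3 leap 16st
  R7 @ bar9.2: E5->G3 leap 21st
  R2 @ bar10.0: C3/G3 P5 -> D3/D4 P8 similar

No (6 violations)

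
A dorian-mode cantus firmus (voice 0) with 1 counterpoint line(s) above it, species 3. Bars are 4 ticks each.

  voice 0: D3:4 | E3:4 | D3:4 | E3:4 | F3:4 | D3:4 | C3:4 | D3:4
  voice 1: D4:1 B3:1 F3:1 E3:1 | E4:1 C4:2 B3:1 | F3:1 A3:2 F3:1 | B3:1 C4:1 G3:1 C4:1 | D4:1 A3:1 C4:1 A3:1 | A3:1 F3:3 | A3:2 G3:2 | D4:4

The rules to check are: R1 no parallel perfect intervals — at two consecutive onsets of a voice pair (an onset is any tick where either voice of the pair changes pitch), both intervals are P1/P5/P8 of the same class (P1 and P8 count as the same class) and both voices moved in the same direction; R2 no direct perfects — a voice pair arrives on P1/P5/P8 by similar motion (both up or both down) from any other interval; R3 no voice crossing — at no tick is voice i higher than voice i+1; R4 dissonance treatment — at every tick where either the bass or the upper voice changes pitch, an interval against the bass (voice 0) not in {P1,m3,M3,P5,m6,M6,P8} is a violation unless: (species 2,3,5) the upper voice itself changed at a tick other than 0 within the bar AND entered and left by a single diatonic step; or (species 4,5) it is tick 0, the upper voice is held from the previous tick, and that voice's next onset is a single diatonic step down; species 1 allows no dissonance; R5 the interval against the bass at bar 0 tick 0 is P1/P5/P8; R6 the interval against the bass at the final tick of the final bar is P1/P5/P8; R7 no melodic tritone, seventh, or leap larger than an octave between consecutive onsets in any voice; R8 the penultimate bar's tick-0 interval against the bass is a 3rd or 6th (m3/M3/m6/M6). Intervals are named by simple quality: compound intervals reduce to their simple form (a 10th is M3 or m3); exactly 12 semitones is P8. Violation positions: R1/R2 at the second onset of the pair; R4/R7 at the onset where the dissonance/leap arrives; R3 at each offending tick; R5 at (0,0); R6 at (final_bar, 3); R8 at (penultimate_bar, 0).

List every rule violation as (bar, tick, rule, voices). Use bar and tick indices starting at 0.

bar 0: v0=D3 v1=D4 downbeat P8
bar 1: v0=E3 v1=E4 downbeat P8
bar 2: v0=D3 v1=F3 downbeat m3
bar 3: v0=E3 v1=B3 downbeat P5
bar 4: v0=F3 v1=D4 downbeat M6
bar 5: v0=D3 v1=A3 downbeat P5
bar 6: v0=C3 v1=A3 downbeat M6
bar 7: v0=D3 v1=D4 downbeat P8
  -> R7 @ bar 0 tick 2 v(1,): B3->F3 leap 6st
  -> R4 @ bar 0 tick 3 v(0, 1): D3/E3 M2 untreated
  -> R2 @ bar 1 tick 0 v(0, 1): D3/E3 M2 -> E3/E4 P8 similar
  -> R7 @ bar 2 tick 0 v(1,): B3->F3 leap 6st
  -> R2 @ bar 3 tick 0 v(0, 1): D3/F3 m3 -> E3/B3 P5 similar
  -> R7 @ bar 3 tick 0 v(1,): F3->B3 leap 6st
  -> R2 @ bar 7 tick 0 v(0, 1): C3/G3 P5 -> D3/D4 P8 similar

(0, 2, R7, (1,))
(0, 3, R4, (0, 1))
(1, 0, R2, (0, 1))
(2, 0, R7, (1,))
(3, 0, R2, (0, 1))
(3, 0, R7, (1,))
(7, 0, R2, (0, 1))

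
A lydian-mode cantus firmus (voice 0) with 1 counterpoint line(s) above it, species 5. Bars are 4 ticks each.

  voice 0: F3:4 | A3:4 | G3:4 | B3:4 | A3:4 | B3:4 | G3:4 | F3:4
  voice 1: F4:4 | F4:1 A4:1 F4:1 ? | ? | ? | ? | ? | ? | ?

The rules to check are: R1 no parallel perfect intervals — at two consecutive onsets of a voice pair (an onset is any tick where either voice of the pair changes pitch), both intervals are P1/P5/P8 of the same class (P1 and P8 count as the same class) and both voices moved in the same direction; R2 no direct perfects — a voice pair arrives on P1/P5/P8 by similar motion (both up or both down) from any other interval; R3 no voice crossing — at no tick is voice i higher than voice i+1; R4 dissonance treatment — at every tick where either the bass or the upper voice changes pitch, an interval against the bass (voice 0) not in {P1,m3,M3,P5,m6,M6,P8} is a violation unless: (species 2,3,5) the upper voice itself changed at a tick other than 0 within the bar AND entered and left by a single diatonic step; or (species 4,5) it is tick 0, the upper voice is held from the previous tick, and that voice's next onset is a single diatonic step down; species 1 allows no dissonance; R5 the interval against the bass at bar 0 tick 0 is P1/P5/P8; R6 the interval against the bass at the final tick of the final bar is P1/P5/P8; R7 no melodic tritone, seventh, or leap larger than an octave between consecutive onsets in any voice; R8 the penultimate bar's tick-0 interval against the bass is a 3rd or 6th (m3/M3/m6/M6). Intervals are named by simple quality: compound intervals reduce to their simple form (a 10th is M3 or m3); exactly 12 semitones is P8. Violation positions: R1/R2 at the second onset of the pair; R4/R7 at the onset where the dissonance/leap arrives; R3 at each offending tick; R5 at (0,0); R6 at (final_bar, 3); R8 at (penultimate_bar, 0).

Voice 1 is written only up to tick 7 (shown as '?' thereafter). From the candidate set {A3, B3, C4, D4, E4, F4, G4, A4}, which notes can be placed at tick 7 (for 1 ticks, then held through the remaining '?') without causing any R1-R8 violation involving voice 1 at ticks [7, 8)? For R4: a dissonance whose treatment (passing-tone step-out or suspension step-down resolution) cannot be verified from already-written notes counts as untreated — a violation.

{A3, A4, C4, E4, F4}

A3: legal
B3: violates R4,R7
C4: legal
D4: violates R4
E4: legal
F4: legal
G4: violates R4
A4: legal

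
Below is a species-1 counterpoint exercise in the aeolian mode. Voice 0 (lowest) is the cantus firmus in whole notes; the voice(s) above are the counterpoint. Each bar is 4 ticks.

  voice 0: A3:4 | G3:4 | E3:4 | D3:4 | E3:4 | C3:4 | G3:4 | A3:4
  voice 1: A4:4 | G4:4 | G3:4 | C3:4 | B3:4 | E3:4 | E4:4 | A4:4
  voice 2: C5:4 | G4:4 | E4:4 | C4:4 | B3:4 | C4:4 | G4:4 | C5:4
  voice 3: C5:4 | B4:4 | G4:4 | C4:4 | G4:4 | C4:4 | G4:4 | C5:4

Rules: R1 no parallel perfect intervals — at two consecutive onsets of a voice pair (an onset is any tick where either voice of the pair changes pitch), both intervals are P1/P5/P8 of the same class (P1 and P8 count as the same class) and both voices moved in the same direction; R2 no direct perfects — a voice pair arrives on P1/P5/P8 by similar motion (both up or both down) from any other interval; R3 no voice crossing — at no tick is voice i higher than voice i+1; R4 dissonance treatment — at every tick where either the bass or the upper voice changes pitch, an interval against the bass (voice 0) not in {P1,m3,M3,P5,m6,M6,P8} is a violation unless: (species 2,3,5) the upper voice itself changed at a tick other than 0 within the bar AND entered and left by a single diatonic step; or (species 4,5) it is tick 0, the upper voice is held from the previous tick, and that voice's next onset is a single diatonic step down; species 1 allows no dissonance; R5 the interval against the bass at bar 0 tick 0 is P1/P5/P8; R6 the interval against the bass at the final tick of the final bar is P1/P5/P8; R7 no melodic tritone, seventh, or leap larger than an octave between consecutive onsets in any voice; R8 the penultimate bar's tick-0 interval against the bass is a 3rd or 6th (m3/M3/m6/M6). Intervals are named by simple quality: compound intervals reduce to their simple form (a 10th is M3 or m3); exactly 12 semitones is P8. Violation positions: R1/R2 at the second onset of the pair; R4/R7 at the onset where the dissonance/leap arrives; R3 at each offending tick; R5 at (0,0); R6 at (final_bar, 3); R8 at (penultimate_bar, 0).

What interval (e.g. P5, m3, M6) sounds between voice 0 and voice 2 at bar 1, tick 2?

P8

voice 0=G3 voice 2=G4 -> P8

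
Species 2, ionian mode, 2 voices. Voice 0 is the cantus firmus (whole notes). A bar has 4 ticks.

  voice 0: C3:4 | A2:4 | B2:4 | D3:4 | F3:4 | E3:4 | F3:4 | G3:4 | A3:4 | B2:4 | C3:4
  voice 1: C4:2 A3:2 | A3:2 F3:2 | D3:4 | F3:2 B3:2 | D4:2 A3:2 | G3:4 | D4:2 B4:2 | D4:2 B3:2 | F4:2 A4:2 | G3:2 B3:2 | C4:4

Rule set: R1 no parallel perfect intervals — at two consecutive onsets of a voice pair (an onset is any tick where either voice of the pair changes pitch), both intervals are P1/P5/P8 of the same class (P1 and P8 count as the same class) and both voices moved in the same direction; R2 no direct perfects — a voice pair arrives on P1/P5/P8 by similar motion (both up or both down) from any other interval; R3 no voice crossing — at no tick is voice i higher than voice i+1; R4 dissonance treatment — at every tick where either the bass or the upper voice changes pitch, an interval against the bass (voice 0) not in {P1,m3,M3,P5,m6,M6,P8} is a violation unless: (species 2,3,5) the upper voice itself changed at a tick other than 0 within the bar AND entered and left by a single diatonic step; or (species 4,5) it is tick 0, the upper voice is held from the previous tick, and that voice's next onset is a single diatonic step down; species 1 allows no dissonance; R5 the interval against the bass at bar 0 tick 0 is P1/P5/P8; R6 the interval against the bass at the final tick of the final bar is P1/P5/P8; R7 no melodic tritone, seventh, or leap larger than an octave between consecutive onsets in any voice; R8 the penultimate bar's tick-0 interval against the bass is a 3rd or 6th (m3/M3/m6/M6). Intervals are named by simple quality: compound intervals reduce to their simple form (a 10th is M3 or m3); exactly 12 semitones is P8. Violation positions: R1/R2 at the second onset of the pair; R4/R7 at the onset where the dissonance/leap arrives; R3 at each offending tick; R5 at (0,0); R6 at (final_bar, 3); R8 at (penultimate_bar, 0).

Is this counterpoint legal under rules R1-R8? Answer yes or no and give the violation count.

No (6 violations)

bar 0: v0=C3 v1=C4 (P8)
bar 1: v0=A2 v1=A3 (P8)
bar 2: v0=B2 v1=D3 (m3)
bar 3: v0=D3 v1=F3 (m3)
bar 4: v0=F3 v1=D4 (M6)
bar 5: v0=E3 v1=G3 (m3)
bar 6: v0=F3 v1=D4 (M6)
bar 7: v0=G3 v1=D4 (P5)
bar 8: v0=A3 v1=F4 (m6)
bar 9: v0=B2 v1=G3 (m6)
bar 10: v0=C3 v1=C4 (P8)
  R7 @ bar3.2: F3->B3 leap 6st
  R4 @ bar6.2: F3/B4 TT untreated
  R7 @ bar8.0: B3->F4 leap 6st
  R7 @ bar9.0: A3->B2 leap 10st
  R7 @ bar9.0: A4->G3 leap 14st
  R1 @ bar10.0: B2/B3 P8 -> C3/C4 P8 similar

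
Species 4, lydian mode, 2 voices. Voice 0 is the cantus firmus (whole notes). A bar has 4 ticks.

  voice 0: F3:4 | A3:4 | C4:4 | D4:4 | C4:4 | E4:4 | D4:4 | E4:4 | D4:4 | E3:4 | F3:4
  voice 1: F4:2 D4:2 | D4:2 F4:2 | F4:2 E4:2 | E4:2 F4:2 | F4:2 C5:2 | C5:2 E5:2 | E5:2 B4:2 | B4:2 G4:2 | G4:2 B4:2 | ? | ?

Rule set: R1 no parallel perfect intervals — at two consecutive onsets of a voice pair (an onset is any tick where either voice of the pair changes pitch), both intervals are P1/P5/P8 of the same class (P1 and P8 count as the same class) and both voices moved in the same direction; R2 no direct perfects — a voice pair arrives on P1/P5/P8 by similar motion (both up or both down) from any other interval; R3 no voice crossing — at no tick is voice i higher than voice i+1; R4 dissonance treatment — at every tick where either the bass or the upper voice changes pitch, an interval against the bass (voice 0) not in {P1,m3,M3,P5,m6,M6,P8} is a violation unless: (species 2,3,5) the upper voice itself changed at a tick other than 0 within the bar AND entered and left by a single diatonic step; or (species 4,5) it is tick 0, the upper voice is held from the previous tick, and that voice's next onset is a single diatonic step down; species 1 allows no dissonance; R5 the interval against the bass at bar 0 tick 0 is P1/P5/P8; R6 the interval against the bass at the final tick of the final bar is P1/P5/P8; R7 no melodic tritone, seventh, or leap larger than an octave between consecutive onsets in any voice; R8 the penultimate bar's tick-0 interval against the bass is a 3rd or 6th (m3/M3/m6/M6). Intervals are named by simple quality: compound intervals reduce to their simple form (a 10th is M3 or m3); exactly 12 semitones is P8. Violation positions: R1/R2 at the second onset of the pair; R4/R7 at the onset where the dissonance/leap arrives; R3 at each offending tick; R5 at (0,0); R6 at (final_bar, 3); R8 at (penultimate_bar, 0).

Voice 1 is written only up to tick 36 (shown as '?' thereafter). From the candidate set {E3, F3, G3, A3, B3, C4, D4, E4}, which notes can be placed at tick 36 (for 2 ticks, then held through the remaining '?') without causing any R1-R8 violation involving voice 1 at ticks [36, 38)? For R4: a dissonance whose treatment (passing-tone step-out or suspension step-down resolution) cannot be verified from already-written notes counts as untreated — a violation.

E3: violates R2,R7,R8
F3: violates R4,R7,R8
G3: violates R7
A3: violates R4,R7,R8
B3: violates R2,R8
C4: violates R7
D4: violates R4,R8
E4: violates R2,R8

{}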